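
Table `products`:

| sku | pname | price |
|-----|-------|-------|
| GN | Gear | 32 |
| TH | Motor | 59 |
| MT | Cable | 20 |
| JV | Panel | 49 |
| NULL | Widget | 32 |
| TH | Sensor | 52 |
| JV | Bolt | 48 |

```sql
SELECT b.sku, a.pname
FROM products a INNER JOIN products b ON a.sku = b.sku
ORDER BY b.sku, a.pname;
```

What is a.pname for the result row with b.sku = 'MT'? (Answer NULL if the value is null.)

INNER JOIN keeps only pairs where the ON condition holds.
Matching on a.sku = b.sku. A NULL in a compared column never satisfies the condition.
Matched pairs: 10.

Cable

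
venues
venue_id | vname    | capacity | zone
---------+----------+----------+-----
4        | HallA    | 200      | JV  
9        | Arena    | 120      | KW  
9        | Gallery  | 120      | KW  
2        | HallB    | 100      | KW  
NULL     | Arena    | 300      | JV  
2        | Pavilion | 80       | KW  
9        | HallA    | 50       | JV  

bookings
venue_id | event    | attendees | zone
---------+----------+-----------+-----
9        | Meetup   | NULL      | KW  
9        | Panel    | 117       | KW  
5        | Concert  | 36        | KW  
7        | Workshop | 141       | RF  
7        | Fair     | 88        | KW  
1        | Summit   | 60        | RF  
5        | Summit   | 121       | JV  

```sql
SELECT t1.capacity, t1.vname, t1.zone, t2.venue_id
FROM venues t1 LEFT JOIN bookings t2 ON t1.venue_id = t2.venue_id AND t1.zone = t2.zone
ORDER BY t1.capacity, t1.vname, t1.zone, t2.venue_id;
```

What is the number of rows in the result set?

9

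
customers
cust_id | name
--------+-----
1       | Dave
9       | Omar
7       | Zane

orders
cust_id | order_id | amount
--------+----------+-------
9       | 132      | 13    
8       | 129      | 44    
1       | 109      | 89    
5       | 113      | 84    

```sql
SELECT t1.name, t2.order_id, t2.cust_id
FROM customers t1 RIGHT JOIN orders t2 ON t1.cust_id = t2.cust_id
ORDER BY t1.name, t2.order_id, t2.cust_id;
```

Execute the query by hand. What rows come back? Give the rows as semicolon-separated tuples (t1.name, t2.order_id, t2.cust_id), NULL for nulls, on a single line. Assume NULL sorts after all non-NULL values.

(Dave, 109, 1); (Omar, 132, 9); (NULL, 113, 5); (NULL, 129, 8)

RIGHT JOIN keeps every row from `orders`; unmatched rows get NULL for `customers`'s columns.
Matching on t1.cust_id = t2.cust_id.
Matched pairs: 2; unmatched t2 rows kept: 2.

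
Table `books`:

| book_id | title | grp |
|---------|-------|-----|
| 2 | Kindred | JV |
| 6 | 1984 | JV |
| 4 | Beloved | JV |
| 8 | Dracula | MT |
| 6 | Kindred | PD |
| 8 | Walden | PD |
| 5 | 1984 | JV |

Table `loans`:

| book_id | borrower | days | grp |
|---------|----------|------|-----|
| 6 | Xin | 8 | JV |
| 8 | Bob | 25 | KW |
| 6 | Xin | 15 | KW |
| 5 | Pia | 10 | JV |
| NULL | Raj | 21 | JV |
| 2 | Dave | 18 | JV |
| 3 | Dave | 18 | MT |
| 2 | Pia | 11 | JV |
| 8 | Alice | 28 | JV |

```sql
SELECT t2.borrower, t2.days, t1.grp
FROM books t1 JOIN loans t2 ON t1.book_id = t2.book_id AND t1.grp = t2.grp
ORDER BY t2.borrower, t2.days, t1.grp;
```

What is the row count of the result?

4

INNER JOIN keeps only pairs where the ON condition holds.
Matching on t1.book_id = t2.book_id AND t1.grp = t2.grp. A NULL in a compared column never satisfies the condition.
Matched pairs: 4.
Total: 4 rows.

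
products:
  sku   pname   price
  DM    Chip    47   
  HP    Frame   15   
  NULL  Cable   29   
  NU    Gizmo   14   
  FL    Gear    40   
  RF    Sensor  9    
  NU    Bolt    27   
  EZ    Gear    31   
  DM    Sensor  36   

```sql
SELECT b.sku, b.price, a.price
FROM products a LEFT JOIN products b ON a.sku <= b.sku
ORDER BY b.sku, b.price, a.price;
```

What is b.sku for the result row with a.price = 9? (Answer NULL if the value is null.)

RF

LEFT JOIN keeps every row from `products a`; unmatched rows get NULL for `products b`'s columns.
Matching on a.sku <= b.sku. A NULL in a compared column never satisfies the condition.
- sku=DM: 8 matching b row(s), so 8 row(s) emitted.
- sku=HP: 4 matching b row(s), so 4 row(s) emitted.
- sku=NULL: no b row matches, row kept with b columns NULL.
- sku=NU: 3 matching b row(s), so 3 row(s) emitted.
- sku=FL: 5 matching b row(s), so 5 row(s) emitted.
- sku=RF: 1 matching b row(s), so 1 row(s) emitted.
- sku=NU: 3 matching b row(s), so 3 row(s) emitted.
- sku=EZ: 6 matching b row(s), so 6 row(s) emitted.
- sku=DM: 8 matching b row(s), so 8 row(s) emitted.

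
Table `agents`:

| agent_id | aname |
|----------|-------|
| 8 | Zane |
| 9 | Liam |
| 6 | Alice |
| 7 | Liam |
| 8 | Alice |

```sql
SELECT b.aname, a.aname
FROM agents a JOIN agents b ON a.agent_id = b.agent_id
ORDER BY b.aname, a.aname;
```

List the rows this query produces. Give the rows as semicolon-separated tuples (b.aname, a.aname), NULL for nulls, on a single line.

INNER JOIN keeps only pairs where the ON condition holds.
Matching on a.agent_id = b.agent_id.
- agent_id=8: 2 matching b row(s), so 2 row(s) emitted.
- agent_id=9: 1 matching b row(s), so 1 row(s) emitted.
- agent_id=6: 1 matching b row(s), so 1 row(s) emitted.
- agent_id=7: 1 matching b row(s), so 1 row(s) emitted.
- agent_id=8: 2 matching b row(s), so 2 row(s) emitted.
After projecting and ordering:
b.aname | a.aname
Alice | Alice
Alice | Alice
Alice | Zane
Liam | Liam
Liam | Liam
Zane | Alice
Zane | Zane

(Alice, Alice); (Alice, Alice); (Alice, Zane); (Liam, Liam); (Liam, Liam); (Zane, Alice); (Zane, Zane)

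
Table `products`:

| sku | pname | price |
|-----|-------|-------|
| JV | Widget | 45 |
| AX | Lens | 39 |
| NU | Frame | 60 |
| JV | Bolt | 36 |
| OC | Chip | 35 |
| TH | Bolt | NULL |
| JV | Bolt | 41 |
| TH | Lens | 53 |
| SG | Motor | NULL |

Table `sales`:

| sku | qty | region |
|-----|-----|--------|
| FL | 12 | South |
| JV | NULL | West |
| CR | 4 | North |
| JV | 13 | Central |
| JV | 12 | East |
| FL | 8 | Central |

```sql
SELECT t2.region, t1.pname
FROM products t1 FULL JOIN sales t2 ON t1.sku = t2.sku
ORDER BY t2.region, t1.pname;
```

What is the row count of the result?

FULL OUTER JOIN keeps every row from both sides; unmatched rows get NULL for the other side's columns.
Matching on t1.sku = t2.sku.
- sku=JV: 3 matching t2 row(s), so 3 row(s) emitted.
- sku=AX: no t2 row matches, row kept with t2 columns NULL.
- sku=NU: no t2 row matches, row kept with t2 columns NULL.
- sku=JV: 3 matching t2 row(s), so 3 row(s) emitted.
- sku=OC: no t2 row matches, row kept with t2 columns NULL.
- sku=TH: no t2 row matches, row kept with t2 columns NULL.
- sku=JV: 3 matching t2 row(s), so 3 row(s) emitted.
- sku=TH: no t2 row matches, row kept with t2 columns NULL.
- sku=SG: no t2 row matches, row kept with t2 columns NULL.
- 3 row(s) from t2 found no t1 partner → padded with NULL.
Total: 9 matched + 9 padded = 18 rows.

18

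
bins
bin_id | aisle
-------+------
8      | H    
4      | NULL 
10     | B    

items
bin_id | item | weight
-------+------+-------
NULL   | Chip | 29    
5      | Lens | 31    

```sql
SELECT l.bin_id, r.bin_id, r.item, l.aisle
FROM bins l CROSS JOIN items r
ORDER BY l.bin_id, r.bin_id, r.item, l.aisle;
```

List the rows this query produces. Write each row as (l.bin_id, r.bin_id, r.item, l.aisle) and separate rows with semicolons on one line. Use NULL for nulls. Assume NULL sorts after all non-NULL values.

CROSS JOIN pairs every row of `bins` with every row of `items`: 3 × 2 = 6 rows.
After projecting and ordering:
l.bin_id | r.bin_id | r.item | l.aisle
4 | 5 | Lens | NULL
4 | NULL | Chip | NULL
8 | 5 | Lens | H
8 | NULL | Chip | H
10 | 5 | Lens | B
10 | NULL | Chip | B

(4, 5, Lens, NULL); (4, NULL, Chip, NULL); (8, 5, Lens, H); (8, NULL, Chip, H); (10, 5, Lens, B); (10, NULL, Chip, B)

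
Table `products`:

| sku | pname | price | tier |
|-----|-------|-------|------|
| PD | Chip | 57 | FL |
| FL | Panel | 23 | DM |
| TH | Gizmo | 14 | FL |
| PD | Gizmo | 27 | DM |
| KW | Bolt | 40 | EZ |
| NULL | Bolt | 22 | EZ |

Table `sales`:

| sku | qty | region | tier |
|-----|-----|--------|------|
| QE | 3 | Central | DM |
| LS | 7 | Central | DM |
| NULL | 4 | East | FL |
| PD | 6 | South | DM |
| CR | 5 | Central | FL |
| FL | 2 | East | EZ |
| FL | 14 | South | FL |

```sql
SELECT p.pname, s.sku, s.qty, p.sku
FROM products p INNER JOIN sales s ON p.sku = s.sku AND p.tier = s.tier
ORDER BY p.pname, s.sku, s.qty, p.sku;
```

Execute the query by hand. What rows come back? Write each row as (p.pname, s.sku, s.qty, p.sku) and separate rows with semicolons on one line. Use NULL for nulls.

INNER JOIN keeps only pairs where the ON condition holds.
Matching on p.sku = s.sku AND p.tier = s.tier. A NULL in a compared column never satisfies the condition.
- p[0] sku=PD, tier=FL → no match; dropped.
- p[1] sku=FL, tier=DM → no match; dropped.
- p[2] sku=TH, tier=FL → no match; dropped.
- p[3] sku=PD, tier=DM → 1 match(es) in s → 1 row(s).
- p[4] sku=KW, tier=EZ → no match; dropped.
- p[5] sku=NULL, tier=EZ → no match; dropped.
After projecting and ordering:
p.pname | s.sku | s.qty | p.sku
Gizmo | PD | 6 | PD

(Gizmo, PD, 6, PD)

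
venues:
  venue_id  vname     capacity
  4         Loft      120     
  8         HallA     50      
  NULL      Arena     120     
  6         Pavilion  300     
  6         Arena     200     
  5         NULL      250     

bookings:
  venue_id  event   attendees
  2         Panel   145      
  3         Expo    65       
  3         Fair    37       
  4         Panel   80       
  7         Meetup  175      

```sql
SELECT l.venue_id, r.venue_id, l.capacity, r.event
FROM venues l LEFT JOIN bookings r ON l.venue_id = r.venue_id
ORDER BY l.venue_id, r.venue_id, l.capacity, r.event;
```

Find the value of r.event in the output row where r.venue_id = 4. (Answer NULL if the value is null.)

LEFT JOIN keeps every row from `venues`; unmatched rows get NULL for `bookings`'s columns.
Matching on l.venue_id = r.venue_id. A NULL in a compared column never satisfies the condition.
- l row (venue_id=4): matches 1 r row(s) → 1 output row(s).
- l row (venue_id=8): no match → kept, r columns NULL.
- l row (venue_id=NULL): no match → kept, r columns NULL.
- l row (venue_id=6): no match → kept, r columns NULL.
- l row (venue_id=6): no match → kept, r columns NULL.
- l row (venue_id=5): no match → kept, r columns NULL.

Panel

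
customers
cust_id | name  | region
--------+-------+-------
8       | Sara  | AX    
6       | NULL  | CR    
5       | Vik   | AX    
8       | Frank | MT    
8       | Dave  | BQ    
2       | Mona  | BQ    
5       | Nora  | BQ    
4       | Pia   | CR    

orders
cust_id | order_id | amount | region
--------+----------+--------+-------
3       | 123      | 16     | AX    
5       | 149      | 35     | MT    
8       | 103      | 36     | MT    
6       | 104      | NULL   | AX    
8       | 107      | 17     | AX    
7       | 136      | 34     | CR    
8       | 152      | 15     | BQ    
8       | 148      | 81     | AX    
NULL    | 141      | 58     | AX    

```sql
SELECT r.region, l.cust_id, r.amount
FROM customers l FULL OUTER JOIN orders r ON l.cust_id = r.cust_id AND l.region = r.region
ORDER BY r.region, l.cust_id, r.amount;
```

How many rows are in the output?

14

FULL OUTER JOIN keeps every row from both sides; unmatched rows get NULL for the other side's columns.
Matching on l.cust_id = r.cust_id AND l.region = r.region. A NULL in a compared column never satisfies the condition.
Matched pairs: 4; unmatched l rows kept: 5; unmatched r rows kept: 5.
Total: 4 matched + 10 padded = 14 rows.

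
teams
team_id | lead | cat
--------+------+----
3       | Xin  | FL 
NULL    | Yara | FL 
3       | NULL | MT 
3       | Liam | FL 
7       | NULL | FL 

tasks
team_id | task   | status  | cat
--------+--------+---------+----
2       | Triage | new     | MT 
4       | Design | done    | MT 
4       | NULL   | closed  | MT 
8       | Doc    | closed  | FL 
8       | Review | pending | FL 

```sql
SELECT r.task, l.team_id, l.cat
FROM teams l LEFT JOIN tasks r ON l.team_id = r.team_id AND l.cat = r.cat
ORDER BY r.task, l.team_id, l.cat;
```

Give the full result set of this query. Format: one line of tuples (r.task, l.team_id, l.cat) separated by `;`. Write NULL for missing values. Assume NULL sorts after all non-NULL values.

(NULL, 3, FL); (NULL, 3, FL); (NULL, 3, MT); (NULL, 7, FL); (NULL, NULL, FL)

LEFT JOIN keeps every row from `teams`; unmatched rows get NULL for `tasks`'s columns.
Matching on l.team_id = r.team_id AND l.cat = r.cat. A NULL in a compared column never satisfies the condition.
- l row (team_id=3, cat=FL): no match → kept, r columns NULL.
- l row (team_id=NULL, cat=FL): no match → kept, r columns NULL.
- l row (team_id=3, cat=MT): no match → kept, r columns NULL.
- l row (team_id=3, cat=FL): no match → kept, r columns NULL.
- l row (team_id=7, cat=FL): no match → kept, r columns NULL.
After projecting and ordering:
r.task | l.team_id | l.cat
NULL | 3 | FL
NULL | 3 | FL
NULL | 3 | MT
NULL | 7 | FL
NULL | NULL | FL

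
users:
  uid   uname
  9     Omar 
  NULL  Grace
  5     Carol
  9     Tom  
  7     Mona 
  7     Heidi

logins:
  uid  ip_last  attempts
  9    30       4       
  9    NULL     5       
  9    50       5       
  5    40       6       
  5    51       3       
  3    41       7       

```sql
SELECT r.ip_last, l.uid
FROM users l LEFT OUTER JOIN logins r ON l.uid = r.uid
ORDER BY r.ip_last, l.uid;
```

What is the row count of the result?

11

LEFT JOIN keeps every row from `users`; unmatched rows get NULL for `logins`'s columns.
Matching on l.uid = r.uid. A NULL in a compared column never satisfies the condition.
Matched pairs: 8; unmatched l rows kept: 3.
Total: 8 matched + 3 padded = 11 rows.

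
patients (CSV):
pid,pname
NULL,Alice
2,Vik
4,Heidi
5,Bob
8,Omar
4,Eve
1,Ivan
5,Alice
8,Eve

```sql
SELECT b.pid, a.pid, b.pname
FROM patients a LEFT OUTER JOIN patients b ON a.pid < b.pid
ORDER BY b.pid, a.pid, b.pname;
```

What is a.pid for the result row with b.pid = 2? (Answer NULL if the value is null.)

LEFT JOIN keeps every row from `patients a`; unmatched rows get NULL for `patients b`'s columns.
Matching on a.pid < b.pid. A NULL in a compared column never satisfies the condition.
- a row (pid=NULL): no match → kept, b columns NULL.
- a row (pid=2): matches 6 b row(s) → 6 output row(s).
- a row (pid=4): matches 4 b row(s) → 4 output row(s).
- a row (pid=5): matches 2 b row(s) → 2 output row(s).
- a row (pid=8): no match → kept, b columns NULL.
- a row (pid=4): matches 4 b row(s) → 4 output row(s).
- a row (pid=1): matches 7 b row(s) → 7 output row(s).
- a row (pid=5): matches 2 b row(s) → 2 output row(s).
- a row (pid=8): no match → kept, b columns NULL.

1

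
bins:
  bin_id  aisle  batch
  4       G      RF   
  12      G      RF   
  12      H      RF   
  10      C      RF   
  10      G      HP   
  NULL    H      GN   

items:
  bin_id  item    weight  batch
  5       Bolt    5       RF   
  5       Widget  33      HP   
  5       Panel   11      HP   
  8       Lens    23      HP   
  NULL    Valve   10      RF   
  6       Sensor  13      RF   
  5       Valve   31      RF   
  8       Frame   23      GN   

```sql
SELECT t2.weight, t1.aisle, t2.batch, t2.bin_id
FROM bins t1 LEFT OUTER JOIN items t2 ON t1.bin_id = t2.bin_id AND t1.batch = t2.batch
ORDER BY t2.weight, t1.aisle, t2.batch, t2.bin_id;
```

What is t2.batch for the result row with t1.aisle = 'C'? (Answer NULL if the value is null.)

NULL

LEFT JOIN keeps every row from `bins`; unmatched rows get NULL for `items`'s columns.
Matching on t1.bin_id = t2.bin_id AND t1.batch = t2.batch. A NULL in a compared column never satisfies the condition.
- t1 (bin_id=4, batch=RF) has no partner → padded with NULL.
- t1 (bin_id=12, batch=RF) has no partner → padded with NULL.
- t1 (bin_id=12, batch=RF) has no partner → padded with NULL.
- t1 (bin_id=10, batch=RF) has no partner → padded with NULL.
- t1 (bin_id=10, batch=HP) has no partner → padded with NULL.
- t1 (bin_id=NULL, batch=GN) has no partner → padded with NULL.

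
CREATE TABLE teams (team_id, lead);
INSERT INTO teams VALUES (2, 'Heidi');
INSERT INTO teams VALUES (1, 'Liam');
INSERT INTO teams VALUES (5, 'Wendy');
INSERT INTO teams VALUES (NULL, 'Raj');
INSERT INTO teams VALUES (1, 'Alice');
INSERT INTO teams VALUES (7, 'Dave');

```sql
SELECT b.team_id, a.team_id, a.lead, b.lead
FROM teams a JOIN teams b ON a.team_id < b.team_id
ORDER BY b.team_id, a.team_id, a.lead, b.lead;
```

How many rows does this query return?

9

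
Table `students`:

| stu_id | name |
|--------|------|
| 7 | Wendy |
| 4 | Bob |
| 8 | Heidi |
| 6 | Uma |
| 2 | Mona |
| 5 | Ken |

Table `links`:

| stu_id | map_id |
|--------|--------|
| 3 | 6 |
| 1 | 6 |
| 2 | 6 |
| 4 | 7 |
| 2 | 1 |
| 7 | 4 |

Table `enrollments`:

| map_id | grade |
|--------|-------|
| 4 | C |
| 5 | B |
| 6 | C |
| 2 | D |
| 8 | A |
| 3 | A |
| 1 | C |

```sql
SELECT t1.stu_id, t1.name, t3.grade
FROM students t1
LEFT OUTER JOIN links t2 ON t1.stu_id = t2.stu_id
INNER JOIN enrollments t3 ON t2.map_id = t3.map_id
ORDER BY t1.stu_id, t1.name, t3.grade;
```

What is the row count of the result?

3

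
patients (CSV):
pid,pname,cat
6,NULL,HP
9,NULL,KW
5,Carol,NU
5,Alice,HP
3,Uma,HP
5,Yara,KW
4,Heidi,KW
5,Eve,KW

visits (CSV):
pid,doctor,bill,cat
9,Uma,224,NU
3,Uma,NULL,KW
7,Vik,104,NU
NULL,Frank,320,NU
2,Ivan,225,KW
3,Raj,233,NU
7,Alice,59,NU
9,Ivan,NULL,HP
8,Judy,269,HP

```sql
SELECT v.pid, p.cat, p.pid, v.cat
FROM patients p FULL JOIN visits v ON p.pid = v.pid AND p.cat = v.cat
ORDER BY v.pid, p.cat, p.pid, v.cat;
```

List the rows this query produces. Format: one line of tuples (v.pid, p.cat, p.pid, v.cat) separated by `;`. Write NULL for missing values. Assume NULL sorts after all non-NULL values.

(2, NULL, NULL, KW); (3, NULL, NULL, KW); (3, NULL, NULL, NU); (7, NULL, NULL, NU); (7, NULL, NULL, NU); (8, NULL, NULL, HP); (9, NULL, NULL, HP); (9, NULL, NULL, NU); (NULL, HP, 3, NULL); (NULL, HP, 5, NULL); (NULL, HP, 6, NULL); (NULL, KW, 4, NULL); (NULL, KW, 5, NULL); (NULL, KW, 5, NULL); (NULL, KW, 9, NULL); (NULL, NU, 5, NULL); (NULL, NULL, NULL, NU)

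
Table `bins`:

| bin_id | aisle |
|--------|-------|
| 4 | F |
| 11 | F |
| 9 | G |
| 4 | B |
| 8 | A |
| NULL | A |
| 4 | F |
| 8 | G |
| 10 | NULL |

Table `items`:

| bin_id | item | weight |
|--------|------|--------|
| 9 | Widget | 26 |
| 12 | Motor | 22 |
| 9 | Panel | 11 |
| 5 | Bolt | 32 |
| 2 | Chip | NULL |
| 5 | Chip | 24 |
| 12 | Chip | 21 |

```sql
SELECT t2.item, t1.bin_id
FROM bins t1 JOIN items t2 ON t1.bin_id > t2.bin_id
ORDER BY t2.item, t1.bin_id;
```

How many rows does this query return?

INNER JOIN keeps only pairs where the ON condition holds.
Matching on t1.bin_id > t2.bin_id. A NULL in a compared column never satisfies the condition.
Matched pairs: 22.
Total: 22 rows.

22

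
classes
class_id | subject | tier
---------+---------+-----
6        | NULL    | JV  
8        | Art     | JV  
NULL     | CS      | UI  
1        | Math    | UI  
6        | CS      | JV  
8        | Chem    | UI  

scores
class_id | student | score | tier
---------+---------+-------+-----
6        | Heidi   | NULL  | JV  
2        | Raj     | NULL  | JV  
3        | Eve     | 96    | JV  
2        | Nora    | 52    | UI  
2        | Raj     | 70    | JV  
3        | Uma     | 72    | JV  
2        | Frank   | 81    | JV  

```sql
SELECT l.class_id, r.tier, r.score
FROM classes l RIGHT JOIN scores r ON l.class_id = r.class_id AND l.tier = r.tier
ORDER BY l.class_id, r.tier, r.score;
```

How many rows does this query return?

RIGHT JOIN keeps every row from `scores`; unmatched rows get NULL for `classes`'s columns.
Matching on l.class_id = r.class_id AND l.tier = r.tier. A NULL in a compared column never satisfies the condition.
- l[0] class_id=6, tier=JV → 1 match(es) in r → 1 row(s).
- l[1] class_id=8, tier=JV → no match.
- l[2] class_id=NULL, tier=UI → no match.
- l[3] class_id=1, tier=UI → no match.
- l[4] class_id=6, tier=JV → 1 match(es) in r → 1 row(s).
- l[5] class_id=8, tier=UI → no match.
- 6 row(s) from r found no l partner → padded with NULL.
Total: 2 matched + 6 padded = 8 rows.

8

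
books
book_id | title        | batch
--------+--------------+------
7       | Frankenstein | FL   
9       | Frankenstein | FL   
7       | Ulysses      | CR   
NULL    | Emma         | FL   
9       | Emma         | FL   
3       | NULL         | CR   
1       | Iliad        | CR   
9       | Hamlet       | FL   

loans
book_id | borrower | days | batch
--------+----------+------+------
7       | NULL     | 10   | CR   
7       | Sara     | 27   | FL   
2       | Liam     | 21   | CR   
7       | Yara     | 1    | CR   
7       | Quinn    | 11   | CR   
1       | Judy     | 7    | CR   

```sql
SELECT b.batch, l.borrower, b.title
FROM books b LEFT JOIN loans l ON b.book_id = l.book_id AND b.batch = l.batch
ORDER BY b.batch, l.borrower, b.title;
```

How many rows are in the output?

LEFT JOIN keeps every row from `books`; unmatched rows get NULL for `loans`'s columns.
Matching on b.book_id = l.book_id AND b.batch = l.batch. A NULL in a compared column never satisfies the condition.
Matched pairs: 5; unmatched b rows kept: 5.
Total: 5 matched + 5 padded = 10 rows.

10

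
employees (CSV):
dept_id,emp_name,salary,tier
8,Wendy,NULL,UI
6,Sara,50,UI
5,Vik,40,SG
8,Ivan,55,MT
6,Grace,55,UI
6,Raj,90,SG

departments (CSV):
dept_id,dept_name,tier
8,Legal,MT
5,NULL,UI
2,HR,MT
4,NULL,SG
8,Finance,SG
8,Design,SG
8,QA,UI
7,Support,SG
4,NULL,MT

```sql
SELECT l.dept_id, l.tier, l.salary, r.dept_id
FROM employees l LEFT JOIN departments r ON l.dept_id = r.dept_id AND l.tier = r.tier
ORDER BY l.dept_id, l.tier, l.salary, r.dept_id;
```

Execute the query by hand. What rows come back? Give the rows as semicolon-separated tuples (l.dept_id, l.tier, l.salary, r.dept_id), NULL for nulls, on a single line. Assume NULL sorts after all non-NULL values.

(5, SG, 40, NULL); (6, SG, 90, NULL); (6, UI, 50, NULL); (6, UI, 55, NULL); (8, MT, 55, 8); (8, UI, NULL, 8)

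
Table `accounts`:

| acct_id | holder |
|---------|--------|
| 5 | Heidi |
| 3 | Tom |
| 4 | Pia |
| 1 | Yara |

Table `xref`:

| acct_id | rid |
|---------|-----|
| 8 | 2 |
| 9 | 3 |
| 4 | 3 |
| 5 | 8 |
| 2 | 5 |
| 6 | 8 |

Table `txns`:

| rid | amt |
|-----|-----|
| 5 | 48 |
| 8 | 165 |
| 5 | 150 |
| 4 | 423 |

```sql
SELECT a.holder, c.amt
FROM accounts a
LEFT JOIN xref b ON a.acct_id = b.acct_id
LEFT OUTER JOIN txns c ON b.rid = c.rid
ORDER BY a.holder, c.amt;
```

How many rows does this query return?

4

Evaluate left to right. First `accounts a LEFT JOIN xref b` on acct_id: 4 row(s).
Then LEFT JOIN `txns c` on rid: each of those 4 rows is kept; rows whose b.rid has no match in c get NULL for c's columns.
Result: 4 row(s).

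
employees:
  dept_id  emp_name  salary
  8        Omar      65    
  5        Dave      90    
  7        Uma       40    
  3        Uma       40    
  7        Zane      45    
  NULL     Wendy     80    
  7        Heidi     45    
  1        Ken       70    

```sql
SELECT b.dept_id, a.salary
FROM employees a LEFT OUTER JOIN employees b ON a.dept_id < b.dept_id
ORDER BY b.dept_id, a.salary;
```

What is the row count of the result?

LEFT JOIN keeps every row from `employees a`; unmatched rows get NULL for `employees b`'s columns.
Matching on a.dept_id < b.dept_id. A NULL in a compared column never satisfies the condition.
- dept_id=8: no b row matches, row kept with b columns NULL.
- dept_id=5: 4 matching b row(s), so 4 row(s) emitted.
- dept_id=7: 1 matching b row(s), so 1 row(s) emitted.
- dept_id=3: 5 matching b row(s), so 5 row(s) emitted.
- dept_id=7: 1 matching b row(s), so 1 row(s) emitted.
- dept_id=NULL: no b row matches, row kept with b columns NULL.
- dept_id=7: 1 matching b row(s), so 1 row(s) emitted.
- dept_id=1: 6 matching b row(s), so 6 row(s) emitted.
Total: 18 matched + 2 padded = 20 rows.

20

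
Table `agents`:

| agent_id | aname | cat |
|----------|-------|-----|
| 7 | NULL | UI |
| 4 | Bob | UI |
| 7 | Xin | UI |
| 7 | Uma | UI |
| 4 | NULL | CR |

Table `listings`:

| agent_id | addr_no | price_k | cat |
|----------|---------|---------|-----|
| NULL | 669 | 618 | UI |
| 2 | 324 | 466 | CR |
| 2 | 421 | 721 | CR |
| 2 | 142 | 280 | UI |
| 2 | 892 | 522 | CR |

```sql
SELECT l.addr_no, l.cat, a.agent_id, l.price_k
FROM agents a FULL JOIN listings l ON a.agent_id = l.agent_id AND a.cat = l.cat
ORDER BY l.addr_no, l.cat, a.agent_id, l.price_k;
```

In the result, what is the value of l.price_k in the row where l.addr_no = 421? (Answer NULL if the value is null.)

721

FULL OUTER JOIN keeps every row from both sides; unmatched rows get NULL for the other side's columns.
Matching on a.agent_id = l.agent_id AND a.cat = l.cat. A NULL in a compared column never satisfies the condition.
Matched pairs: 0; unmatched a rows kept: 5; unmatched l rows kept: 5.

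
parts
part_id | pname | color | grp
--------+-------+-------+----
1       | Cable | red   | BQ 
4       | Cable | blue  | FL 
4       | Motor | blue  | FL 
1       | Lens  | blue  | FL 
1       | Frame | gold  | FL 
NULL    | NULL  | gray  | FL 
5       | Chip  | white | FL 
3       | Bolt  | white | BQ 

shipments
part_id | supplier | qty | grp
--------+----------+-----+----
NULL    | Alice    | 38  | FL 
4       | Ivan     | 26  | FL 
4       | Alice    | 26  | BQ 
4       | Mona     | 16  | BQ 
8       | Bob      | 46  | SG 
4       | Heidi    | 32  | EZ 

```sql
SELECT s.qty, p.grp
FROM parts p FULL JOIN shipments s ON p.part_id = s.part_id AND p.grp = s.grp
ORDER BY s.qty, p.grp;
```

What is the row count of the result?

13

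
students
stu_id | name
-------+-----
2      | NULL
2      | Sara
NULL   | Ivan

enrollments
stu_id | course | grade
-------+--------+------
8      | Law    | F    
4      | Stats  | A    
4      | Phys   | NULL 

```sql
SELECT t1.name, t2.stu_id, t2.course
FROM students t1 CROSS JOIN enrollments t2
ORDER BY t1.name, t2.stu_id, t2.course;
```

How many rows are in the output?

CROSS JOIN pairs every row of `students` with every row of `enrollments`: 3 × 3 = 9 rows.

9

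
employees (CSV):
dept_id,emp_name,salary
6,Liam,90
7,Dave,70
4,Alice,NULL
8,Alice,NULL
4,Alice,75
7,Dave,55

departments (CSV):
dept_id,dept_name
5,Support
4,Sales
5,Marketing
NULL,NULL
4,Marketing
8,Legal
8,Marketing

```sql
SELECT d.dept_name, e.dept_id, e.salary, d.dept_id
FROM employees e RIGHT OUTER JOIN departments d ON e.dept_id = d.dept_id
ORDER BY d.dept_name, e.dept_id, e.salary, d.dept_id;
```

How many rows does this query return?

9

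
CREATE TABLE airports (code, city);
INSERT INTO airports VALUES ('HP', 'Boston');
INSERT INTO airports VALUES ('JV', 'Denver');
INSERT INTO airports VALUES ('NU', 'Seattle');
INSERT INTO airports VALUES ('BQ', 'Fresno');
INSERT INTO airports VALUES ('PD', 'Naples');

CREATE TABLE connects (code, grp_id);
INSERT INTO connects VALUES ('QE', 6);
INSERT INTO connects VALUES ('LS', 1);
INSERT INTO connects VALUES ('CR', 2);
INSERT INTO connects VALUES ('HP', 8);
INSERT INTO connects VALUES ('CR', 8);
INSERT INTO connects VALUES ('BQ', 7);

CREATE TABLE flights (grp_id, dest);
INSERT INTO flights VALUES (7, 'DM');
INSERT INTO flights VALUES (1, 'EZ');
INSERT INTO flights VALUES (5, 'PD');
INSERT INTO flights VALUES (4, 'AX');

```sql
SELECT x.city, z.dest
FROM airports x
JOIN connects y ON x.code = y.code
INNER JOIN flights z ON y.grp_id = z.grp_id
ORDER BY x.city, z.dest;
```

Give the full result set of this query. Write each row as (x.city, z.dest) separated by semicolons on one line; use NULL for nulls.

Step 1 — x INNER JOIN y on code → 2 row(s).
Then INNER JOIN `flights z` on grp_id: keep only rows whose y.grp_id appears in z.

(Fresno, DM)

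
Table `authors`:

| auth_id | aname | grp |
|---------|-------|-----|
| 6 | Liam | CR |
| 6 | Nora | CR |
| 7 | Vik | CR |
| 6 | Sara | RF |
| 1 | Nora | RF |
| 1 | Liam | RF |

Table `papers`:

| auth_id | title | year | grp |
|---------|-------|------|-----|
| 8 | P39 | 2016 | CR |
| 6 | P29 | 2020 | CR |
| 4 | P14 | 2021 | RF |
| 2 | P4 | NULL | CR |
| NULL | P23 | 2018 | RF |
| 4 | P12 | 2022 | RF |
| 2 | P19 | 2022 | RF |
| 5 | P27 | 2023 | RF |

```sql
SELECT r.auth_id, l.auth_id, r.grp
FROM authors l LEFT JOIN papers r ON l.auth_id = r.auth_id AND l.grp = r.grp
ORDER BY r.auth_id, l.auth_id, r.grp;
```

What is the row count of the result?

6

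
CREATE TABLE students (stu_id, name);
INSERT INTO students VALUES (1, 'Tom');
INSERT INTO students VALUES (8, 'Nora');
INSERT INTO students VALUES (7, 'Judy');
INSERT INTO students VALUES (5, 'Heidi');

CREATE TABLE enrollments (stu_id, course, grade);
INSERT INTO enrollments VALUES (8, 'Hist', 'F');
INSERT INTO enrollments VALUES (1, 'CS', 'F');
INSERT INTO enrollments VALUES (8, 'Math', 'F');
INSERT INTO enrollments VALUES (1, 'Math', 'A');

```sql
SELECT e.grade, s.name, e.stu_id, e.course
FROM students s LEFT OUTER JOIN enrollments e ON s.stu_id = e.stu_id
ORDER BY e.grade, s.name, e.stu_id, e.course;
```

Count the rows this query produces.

LEFT JOIN keeps every row from `students`; unmatched rows get NULL for `enrollments`'s columns.
Matching on s.stu_id = e.stu_id.
- s (stu_id=1) pairs with 2 row(s) of e.
- s (stu_id=8) pairs with 2 row(s) of e.
- s (stu_id=7) has no partner → padded with NULL.
- s (stu_id=5) has no partner → padded with NULL.
Total: 4 matched + 2 padded = 6 rows.

6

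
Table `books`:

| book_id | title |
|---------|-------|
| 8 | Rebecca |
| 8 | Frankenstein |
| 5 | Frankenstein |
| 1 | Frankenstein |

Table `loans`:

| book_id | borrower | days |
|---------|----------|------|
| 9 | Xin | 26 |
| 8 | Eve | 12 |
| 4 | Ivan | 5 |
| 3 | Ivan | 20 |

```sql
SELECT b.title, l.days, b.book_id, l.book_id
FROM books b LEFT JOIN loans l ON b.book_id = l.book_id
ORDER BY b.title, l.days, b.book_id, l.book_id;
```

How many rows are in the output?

4

LEFT JOIN keeps every row from `books`; unmatched rows get NULL for `loans`'s columns.
Matching on b.book_id = l.book_id.
Matched pairs: 2; unmatched b rows kept: 2.
Total: 2 matched + 2 padded = 4 rows.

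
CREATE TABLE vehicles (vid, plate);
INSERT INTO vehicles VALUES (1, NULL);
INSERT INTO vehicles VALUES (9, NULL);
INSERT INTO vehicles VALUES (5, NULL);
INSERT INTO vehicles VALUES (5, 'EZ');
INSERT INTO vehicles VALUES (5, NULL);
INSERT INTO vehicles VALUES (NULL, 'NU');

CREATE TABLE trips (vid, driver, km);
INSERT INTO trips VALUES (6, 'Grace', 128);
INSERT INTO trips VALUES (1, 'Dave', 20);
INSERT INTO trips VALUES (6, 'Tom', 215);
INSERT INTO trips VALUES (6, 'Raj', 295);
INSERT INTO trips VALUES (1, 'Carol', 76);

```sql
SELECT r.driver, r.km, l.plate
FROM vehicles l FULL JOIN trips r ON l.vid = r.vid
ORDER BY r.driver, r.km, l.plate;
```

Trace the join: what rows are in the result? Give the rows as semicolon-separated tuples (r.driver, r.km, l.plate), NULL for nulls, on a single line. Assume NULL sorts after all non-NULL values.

(Carol, 76, NULL); (Dave, 20, NULL); (Grace, 128, NULL); (Raj, 295, NULL); (Tom, 215, NULL); (NULL, NULL, EZ); (NULL, NULL, NU); (NULL, NULL, NULL); (NULL, NULL, NULL); (NULL, NULL, NULL)

FULL OUTER JOIN keeps every row from both sides; unmatched rows get NULL for the other side's columns.
Matching on l.vid = r.vid. A NULL in a compared column never satisfies the condition.
- vid=1: 2 matching r row(s), so 2 row(s) emitted.
- vid=9: no r row matches, row kept with r columns NULL.
- vid=5: no r row matches, row kept with r columns NULL.
- vid=5: no r row matches, row kept with r columns NULL.
- vid=5: no r row matches, row kept with r columns NULL.
- vid=NULL: no r row matches, row kept with r columns NULL.
- 3 r row(s) had no l match → kept, l columns NULL.
After projecting and ordering:
r.driver | r.km | l.plate
Carol | 76 | NULL
Dave | 20 | NULL
Grace | 128 | NULL
Raj | 295 | NULL
Tom | 215 | NULL
NULL | NULL | EZ
NULL | NULL | NU
NULL | NULL | NULL
NULL | NULL | NULL
NULL | NULL | NULL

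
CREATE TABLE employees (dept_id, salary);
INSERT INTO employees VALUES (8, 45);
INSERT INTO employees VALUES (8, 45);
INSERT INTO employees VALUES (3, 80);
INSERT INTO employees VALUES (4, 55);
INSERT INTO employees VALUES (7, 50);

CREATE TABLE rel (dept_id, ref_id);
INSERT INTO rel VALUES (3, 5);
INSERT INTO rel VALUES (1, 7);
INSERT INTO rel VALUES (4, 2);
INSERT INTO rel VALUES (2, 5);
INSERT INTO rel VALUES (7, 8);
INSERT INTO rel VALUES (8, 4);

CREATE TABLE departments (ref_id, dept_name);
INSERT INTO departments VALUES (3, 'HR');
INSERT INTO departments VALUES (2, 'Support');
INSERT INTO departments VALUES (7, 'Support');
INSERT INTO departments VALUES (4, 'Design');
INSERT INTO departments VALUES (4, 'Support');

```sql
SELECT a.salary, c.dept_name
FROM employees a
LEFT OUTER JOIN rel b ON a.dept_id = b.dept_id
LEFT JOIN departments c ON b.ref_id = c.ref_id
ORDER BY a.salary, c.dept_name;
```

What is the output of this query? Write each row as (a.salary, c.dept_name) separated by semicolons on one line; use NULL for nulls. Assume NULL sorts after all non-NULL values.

(45, Design); (45, Design); (45, Support); (45, Support); (50, NULL); (55, Support); (80, NULL)

Joins associate left-to-right: employees LEFT JOIN rel on dept_id gives 5 intermediate row(s).
Then LEFT JOIN `departments c` on ref_id: each of those 5 rows is kept; rows whose b.ref_id has no match in c get NULL for c's columns.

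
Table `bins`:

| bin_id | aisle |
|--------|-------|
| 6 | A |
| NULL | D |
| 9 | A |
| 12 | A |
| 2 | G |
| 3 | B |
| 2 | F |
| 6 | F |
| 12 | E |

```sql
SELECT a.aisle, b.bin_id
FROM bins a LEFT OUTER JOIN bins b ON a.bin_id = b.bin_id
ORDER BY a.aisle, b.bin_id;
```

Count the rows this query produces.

LEFT JOIN keeps every row from `bins a`; unmatched rows get NULL for `bins b`'s columns.
Matching on a.bin_id = b.bin_id. A NULL in a compared column never satisfies the condition.
- bin_id=6: 2 matching b row(s), so 2 row(s) emitted.
- bin_id=NULL: no b row matches, row kept with b columns NULL.
- bin_id=9: 1 matching b row(s), so 1 row(s) emitted.
- bin_id=12: 2 matching b row(s), so 2 row(s) emitted.
- bin_id=2: 2 matching b row(s), so 2 row(s) emitted.
- bin_id=3: 1 matching b row(s), so 1 row(s) emitted.
- bin_id=2: 2 matching b row(s), so 2 row(s) emitted.
- bin_id=6: 2 matching b row(s), so 2 row(s) emitted.
- bin_id=12: 2 matching b row(s), so 2 row(s) emitted.
Total: 14 matched + 1 padded = 15 rows.

15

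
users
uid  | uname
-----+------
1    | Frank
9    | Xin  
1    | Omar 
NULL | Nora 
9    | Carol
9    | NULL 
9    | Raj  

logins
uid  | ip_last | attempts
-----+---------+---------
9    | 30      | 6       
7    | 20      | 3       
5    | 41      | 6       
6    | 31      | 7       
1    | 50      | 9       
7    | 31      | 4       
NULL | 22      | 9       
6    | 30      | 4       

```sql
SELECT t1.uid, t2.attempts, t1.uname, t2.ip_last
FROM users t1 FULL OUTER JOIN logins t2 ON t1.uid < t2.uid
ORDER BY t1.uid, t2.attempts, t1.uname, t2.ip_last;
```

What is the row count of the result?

19

FULL OUTER JOIN keeps every row from both sides; unmatched rows get NULL for the other side's columns.
Matching on t1.uid < t2.uid. A NULL in a compared column never satisfies the condition.
- uid=1: 6 matching t2 row(s), so 6 row(s) emitted.
- uid=9: no t2 row matches, row kept with t2 columns NULL.
- uid=1: 6 matching t2 row(s), so 6 row(s) emitted.
- uid=NULL: no t2 row matches, row kept with t2 columns NULL.
- uid=9: no t2 row matches, row kept with t2 columns NULL.
- uid=9: no t2 row matches, row kept with t2 columns NULL.
- uid=9: no t2 row matches, row kept with t2 columns NULL.
- plus 2 unmatched t2 row(s), each kept with NULL t1 columns.
Total: 12 matched + 7 padded = 19 rows.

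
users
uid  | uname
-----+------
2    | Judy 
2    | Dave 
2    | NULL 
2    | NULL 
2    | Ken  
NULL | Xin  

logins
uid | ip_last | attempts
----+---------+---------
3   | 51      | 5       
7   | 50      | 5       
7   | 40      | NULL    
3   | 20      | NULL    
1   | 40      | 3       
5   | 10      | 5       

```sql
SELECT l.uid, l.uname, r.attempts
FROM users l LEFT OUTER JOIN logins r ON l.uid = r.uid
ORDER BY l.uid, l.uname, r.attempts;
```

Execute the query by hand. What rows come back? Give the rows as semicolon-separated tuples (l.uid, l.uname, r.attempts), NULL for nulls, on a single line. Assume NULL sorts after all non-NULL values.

(2, Dave, NULL); (2, Judy, NULL); (2, Ken, NULL); (2, NULL, NULL); (2, NULL, NULL); (NULL, Xin, NULL)

LEFT JOIN keeps every row from `users`; unmatched rows get NULL for `logins`'s columns.
Matching on l.uid = r.uid. A NULL in a compared column never satisfies the condition.
- l row (uid=2): no match → kept, r columns NULL.
- l row (uid=2): no match → kept, r columns NULL.
- l row (uid=2): no match → kept, r columns NULL.
- l row (uid=2): no match → kept, r columns NULL.
- l row (uid=2): no match → kept, r columns NULL.
- l row (uid=NULL): no match → kept, r columns NULL.
After projecting and ordering:
l.uid | l.uname | r.attempts
2 | Dave | NULL
2 | Judy | NULL
2 | Ken | NULL
2 | NULL | NULL
2 | NULL | NULL
NULL | Xin | NULL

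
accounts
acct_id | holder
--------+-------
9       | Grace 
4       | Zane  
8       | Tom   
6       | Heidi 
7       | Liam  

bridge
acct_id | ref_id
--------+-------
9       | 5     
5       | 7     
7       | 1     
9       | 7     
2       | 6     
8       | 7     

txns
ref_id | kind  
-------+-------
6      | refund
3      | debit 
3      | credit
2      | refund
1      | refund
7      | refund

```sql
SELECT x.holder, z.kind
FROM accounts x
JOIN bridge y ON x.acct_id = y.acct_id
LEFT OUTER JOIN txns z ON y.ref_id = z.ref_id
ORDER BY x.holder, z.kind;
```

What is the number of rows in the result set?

4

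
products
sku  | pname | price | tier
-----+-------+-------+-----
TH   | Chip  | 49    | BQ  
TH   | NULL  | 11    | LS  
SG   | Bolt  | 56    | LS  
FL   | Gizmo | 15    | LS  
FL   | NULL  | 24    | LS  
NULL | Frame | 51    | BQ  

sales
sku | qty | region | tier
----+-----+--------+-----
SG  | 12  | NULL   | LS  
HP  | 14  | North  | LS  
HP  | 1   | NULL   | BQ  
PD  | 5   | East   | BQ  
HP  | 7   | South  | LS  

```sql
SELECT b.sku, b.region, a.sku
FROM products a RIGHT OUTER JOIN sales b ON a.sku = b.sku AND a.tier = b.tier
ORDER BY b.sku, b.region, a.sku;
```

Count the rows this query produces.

RIGHT JOIN keeps every row from `sales`; unmatched rows get NULL for `products`'s columns.
Matching on a.sku = b.sku AND a.tier = b.tier. A NULL in a compared column never satisfies the condition.
Matched pairs: 1; unmatched b rows kept: 4.
Total: 1 matched + 4 padded = 5 rows.

5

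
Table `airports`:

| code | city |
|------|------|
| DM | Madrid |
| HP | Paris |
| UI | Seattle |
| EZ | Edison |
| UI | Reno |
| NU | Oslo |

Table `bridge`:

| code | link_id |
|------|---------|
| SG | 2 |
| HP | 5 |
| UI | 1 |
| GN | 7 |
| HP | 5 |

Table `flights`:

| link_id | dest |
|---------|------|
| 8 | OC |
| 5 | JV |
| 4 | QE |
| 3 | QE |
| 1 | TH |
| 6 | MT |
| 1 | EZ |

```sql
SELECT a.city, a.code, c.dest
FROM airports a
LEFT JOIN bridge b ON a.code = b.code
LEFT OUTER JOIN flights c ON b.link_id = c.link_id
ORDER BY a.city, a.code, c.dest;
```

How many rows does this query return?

Evaluate left to right. First `airports a LEFT JOIN bridge b` on code: 7 row(s).
Then LEFT JOIN `flights c` on link_id: each of those 7 rows is kept; rows whose b.link_id has no match in c get NULL for c's columns.
Result: 9 row(s).

9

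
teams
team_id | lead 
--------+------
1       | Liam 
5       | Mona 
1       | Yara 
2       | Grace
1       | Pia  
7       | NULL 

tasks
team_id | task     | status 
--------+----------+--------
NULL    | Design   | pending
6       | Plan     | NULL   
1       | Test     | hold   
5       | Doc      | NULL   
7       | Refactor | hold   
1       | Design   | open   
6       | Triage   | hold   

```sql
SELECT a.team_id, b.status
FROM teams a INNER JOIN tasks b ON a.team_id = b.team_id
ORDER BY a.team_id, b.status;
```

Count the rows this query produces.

INNER JOIN keeps only pairs where the ON condition holds.
Matching on a.team_id = b.team_id. A NULL in a compared column never satisfies the condition.
- team_id=1: 2 matching b row(s), so 2 row(s) emitted.
- team_id=5: 1 matching b row(s), so 1 row(s) emitted.
- team_id=1: 2 matching b row(s), so 2 row(s) emitted.
- team_id=2: no matching b row, dropped.
- team_id=1: 2 matching b row(s), so 2 row(s) emitted.
- team_id=7: 1 matching b row(s), so 1 row(s) emitted.
Total: 8 rows.

8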